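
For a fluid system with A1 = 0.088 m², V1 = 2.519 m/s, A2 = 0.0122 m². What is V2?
Formula: V_2 = \frac{A_1 V_1}{A_2}
V2 = 0.088·2.519/0.0122 = 18.17 m/s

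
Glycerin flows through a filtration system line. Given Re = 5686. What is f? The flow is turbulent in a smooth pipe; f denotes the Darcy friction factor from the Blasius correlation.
Formula: f = \frac{0.316}{Re^{0.25}}
f = 0.316/5686^0.25 = 0.03639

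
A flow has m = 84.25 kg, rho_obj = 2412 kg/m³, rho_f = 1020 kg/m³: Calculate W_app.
Formula: W_{app} = mg\left(1 - \frac{\rho_f}{\rho_{obj}}\right)
W_app = 84.25·9.81·(1 − 1020/2412) = 477 N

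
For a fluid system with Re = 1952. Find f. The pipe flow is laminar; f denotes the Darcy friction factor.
Formula: f = \frac{64}{Re}
f = 64/1952 = 0.03279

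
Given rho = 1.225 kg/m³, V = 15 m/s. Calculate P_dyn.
Formula: P_{dyn} = \frac{1}{2} \rho V^2
P_dyn = 0.5·1.225·15²/1000 = 0.1378 kPa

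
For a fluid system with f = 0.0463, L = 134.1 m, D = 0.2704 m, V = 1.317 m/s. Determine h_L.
Formula: h_L = f \frac{L}{D} \frac{V^2}{2g}
h_L = 0.0463·(134.1/0.2704)·1.317²/(2·9.81) = 2.03 m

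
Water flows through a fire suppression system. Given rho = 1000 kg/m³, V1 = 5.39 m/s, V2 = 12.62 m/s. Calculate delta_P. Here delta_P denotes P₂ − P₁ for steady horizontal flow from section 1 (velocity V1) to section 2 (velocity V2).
Formula: \Delta P = \frac{1}{2} \rho (V_1^2 - V_2^2)
delta_P = 0.5·1000·(5.39² − 12.62²)/1000 = -65.11 kPa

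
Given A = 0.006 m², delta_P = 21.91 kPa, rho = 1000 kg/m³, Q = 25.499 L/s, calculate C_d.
Formula: Q = C_d A \sqrt{\frac{2 \Delta P}{\rho}}
Substituting knowns: 25.499 = C_d·0.006·√(2·(21.91·1000)/1000)·1000
Solving for C_d: C_d = (25.499/1000)/(0.006·√(2·(21.91·1000)/1000)) = 0.642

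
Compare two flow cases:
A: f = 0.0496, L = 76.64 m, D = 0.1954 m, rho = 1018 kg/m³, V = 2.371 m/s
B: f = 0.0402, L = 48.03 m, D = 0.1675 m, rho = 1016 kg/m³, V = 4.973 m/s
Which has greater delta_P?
delta_P(A) = 55.67 kPa, delta_P(B) = 144.8 kPa. Answer: B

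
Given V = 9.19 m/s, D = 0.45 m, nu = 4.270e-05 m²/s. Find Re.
Formula: Re = \frac{V D}{\nu}
Re = 9.19·0.45/4.270e-05 = 96850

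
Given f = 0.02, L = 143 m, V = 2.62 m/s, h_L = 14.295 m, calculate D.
Formula: h_L = f \frac{L}{D} \frac{V^2}{2g}
Substituting knowns: 14.295 = 0.02·(143/D)·2.62²/(2·9.81)
Solving for D: D = 0.02·143·2.62²/(2·9.81·14.295) = 0.07 m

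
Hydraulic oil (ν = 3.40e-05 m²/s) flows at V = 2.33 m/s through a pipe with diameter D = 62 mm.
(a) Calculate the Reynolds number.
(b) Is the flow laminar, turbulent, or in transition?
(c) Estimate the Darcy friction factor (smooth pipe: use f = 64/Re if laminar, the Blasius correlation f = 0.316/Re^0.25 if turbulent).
(a) Re = V·D/ν = 2.33·0.062/3.40e-05 = 4248.8
(b) Flow regime: turbulent (Re > 4000)
(c) Friction factor: f = 0.316/Re^0.25 = 0.316/4248.8^0.25 = 0.03914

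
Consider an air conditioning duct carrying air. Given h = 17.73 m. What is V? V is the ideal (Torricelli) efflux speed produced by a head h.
Formula: V = \sqrt{2 g h}
V = √(2·9.81·17.73) = 18.65 m/s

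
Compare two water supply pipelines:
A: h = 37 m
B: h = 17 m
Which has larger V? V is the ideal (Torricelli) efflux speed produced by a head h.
V(A) = 26.94 m/s, V(B) = 18.26 m/s. Answer: A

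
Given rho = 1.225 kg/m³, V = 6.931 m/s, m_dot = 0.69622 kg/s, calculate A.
Formula: \dot{m} = \rho A V
Substituting knowns: 0.69622 = 1.225·A·6.931
Solving for A: A = 0.69622/(1.225·6.931) = 0.082 m²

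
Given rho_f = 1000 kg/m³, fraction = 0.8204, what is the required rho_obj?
Formula: f_{sub} = \frac{\rho_{obj}}{\rho_f}
Substituting knowns: 0.8204 = rho_obj/1000
Solving for rho_obj: rho_obj = 0.8204·1000 = 820.4 kg/m³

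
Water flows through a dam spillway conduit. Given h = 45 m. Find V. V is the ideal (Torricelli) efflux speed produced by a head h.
Formula: V = \sqrt{2 g h}
V = √(2·9.81·45) = 29.71 m/s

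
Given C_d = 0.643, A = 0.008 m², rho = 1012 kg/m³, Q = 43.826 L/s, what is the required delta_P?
Formula: Q = C_d A \sqrt{\frac{2 \Delta P}{\rho}}
Substituting knowns: 43.826 = 0.643·0.008·√(2·(delta_P·1000)/1012)·1000
Solving for delta_P: delta_P = ((43.826/1000)/(0.643·0.008))²·1012/2/1000 = 36.73 kPa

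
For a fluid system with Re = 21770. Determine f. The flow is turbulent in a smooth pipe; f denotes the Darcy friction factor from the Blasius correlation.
Formula: f = \frac{0.316}{Re^{0.25}}
f = 0.316/21770^0.25 = 0.02601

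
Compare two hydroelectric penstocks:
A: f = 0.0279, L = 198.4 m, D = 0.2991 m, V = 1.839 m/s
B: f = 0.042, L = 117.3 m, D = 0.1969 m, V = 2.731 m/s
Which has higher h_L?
h_L(A) = 3.19 m, h_L(B) = 9.511 m. Answer: B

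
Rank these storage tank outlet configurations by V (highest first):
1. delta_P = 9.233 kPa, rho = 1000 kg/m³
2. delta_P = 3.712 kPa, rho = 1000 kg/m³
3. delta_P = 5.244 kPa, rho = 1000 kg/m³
Case 1: V = 4.297 m/s
Case 2: V = 2.725 m/s
Case 3: V = 3.239 m/s
Ranking (highest first): 1, 3, 2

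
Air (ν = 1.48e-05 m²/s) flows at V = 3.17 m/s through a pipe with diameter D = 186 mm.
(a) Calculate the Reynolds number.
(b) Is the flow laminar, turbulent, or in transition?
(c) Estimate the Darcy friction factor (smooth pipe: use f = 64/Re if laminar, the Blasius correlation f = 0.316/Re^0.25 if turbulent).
(a) Re = V·D/ν = 3.17·0.186/1.48e-05 = 39839
(b) Flow regime: turbulent (Re > 4000)
(c) Friction factor: f = 0.316/Re^0.25 = 0.316/39839^0.25 = 0.02237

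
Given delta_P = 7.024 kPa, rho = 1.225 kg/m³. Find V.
Formula: V = \sqrt{\frac{2 \Delta P}{\rho}}
V = √(2·(7.024·1000)/1.225) = 107.1 m/s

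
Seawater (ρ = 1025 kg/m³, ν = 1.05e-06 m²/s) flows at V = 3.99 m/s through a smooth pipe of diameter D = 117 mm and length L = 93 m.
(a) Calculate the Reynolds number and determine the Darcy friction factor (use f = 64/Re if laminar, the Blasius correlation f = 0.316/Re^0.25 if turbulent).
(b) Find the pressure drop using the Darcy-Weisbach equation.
(a) Re = V·D/ν = 3.99·0.117/1.05e-06 = 444600 → turbulent (Re > 4000); f = 0.316/Re^0.25 = 0.316/444600^0.25 = 0.012238 (Blasius is strictly valid for Re ≲ 1e5; used here as the smooth-pipe estimate the problem specifies)
(b) Darcy-Weisbach: ΔP = f·(L/D)·½ρV²/1000 = 0.012238·(93/0.117)·½·1025·3.99²/1000 = 79.37 kPa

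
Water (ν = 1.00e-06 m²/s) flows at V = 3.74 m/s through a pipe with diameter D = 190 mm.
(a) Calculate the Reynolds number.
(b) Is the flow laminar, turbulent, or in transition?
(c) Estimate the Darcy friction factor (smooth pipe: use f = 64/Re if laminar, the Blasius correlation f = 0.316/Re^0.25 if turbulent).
(a) Re = V·D/ν = 3.74·0.19/1.00e-06 = 710600
(b) Flow regime: turbulent (Re > 4000)
(c) Friction factor: f = 0.316/Re^0.25 = 0.316/710600^0.25 = 0.01088 (Blasius is strictly valid for Re ≲ 1e5; used here as the smooth-pipe estimate the problem specifies)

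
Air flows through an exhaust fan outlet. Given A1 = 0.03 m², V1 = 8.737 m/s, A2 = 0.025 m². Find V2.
Formula: V_2 = \frac{A_1 V_1}{A_2}
V2 = 0.03·8.737/0.025 = 10.48 m/s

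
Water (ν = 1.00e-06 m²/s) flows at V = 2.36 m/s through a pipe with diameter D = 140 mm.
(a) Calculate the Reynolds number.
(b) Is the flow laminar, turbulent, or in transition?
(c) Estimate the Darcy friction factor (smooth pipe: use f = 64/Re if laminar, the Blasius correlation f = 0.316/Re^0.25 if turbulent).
(a) Re = V·D/ν = 2.36·0.14/1.00e-06 = 330400
(b) Flow regime: turbulent (Re > 4000)
(c) Friction factor: f = 0.316/Re^0.25 = 0.316/330400^0.25 = 0.01318 (Blasius is strictly valid for Re ≲ 1e5; used here as the smooth-pipe estimate the problem specifies)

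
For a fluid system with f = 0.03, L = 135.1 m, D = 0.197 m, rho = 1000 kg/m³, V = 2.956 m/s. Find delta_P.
Formula: \Delta P = f \frac{L}{D} \frac{\rho V^2}{2}
delta_P = 0.03·(135.1/0.197)·0.5·1000·2.956²/1000 = 89.89 kPa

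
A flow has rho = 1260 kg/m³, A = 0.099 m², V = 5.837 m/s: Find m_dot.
Formula: \dot{m} = \rho A V
m_dot = 1260·0.099·5.837 = 728.1 kg/s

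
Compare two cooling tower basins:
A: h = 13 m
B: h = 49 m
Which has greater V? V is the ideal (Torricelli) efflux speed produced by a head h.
V(A) = 15.97 m/s, V(B) = 31.01 m/s. Answer: B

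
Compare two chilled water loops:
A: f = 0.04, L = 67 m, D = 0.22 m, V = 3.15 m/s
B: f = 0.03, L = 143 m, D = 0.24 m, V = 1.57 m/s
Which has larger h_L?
h_L(A) = 6.161 m, h_L(B) = 2.246 m. Answer: A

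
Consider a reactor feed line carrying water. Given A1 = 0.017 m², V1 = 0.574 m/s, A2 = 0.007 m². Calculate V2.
Formula: V_2 = \frac{A_1 V_1}{A_2}
V2 = 0.017·0.574/0.007 = 1.394 m/s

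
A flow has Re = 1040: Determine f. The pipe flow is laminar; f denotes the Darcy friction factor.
Formula: f = \frac{64}{Re}
f = 64/1040 = 0.06154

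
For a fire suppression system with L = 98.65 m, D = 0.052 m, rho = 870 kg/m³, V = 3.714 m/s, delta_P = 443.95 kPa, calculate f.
Formula: \Delta P = f \frac{L}{D} \frac{\rho V^2}{2}
Substituting knowns: 443.95 = f·(98.65/0.052)·0.5·870·3.714²/1000
Solving for f: f = (443.95·1000)/((98.65/0.052)·0.5·870·3.714²) = 0.039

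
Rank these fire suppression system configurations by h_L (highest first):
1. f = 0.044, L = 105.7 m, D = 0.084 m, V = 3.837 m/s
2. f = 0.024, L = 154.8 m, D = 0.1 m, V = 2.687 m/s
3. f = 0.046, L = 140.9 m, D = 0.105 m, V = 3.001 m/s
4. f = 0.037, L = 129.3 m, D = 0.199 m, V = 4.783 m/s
Case 1: h_L = 41.55 m
Case 2: h_L = 13.67 m
Case 3: h_L = 28.33 m
Case 4: h_L = 28.03 m
Ranking (highest first): 1, 3, 4, 2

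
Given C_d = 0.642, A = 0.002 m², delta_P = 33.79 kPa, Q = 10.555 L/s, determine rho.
Formula: Q = C_d A \sqrt{\frac{2 \Delta P}{\rho}}
Substituting knowns: 10.555 = 0.642·0.002·√(2·(33.79·1000)/rho)·1000
Solving for rho: rho = 2·(33.79·1000)/((10.555/1000)/(0.642·0.002))² = 1000 kg/m³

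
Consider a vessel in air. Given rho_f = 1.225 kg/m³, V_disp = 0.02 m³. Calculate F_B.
Formula: F_B = \rho_f g V_{disp}
F_B = 1.225·9.81·0.02 = 0.2403 N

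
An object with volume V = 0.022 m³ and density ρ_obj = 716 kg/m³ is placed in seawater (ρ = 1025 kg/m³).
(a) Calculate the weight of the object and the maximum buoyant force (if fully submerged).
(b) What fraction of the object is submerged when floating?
(a) W=rho_obj*g*V=716*9.81*0.022=154.5 N; F_B(max)=rho*g*V=1025*9.81*0.022=221.2 N
(b) Floating fraction=rho_obj/rho=716/1025=0.699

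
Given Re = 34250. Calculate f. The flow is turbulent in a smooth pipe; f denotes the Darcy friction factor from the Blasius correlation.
Formula: f = \frac{0.316}{Re^{0.25}}
f = 0.316/34250^0.25 = 0.02323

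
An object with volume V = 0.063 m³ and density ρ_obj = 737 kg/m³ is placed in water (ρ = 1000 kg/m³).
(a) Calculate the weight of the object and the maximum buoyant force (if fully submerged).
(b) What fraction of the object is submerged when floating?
(a) W=rho_obj*g*V=737*9.81*0.063=455.5 N; F_B(max)=rho*g*V=1000*9.81*0.063=618.0 N
(b) Floating fraction=rho_obj/rho=737/1000=0.737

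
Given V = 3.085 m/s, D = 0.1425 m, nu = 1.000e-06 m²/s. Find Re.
Formula: Re = \frac{V D}{\nu}
Re = 3.085·0.1425/1.000e-06 = 439612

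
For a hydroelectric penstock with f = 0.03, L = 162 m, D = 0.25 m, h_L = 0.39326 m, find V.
Formula: h_L = f \frac{L}{D} \frac{V^2}{2g}
Substituting knowns: 0.39326 = 0.03·(162/0.25)·V²/(2·9.81)
Solving for V: V = √(0.39326·2·9.81/(0.03·(162/0.25))) = 0.63 m/s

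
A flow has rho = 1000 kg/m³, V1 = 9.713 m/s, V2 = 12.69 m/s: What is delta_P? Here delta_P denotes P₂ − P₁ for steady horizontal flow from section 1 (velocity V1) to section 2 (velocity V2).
Formula: \Delta P = \frac{1}{2} \rho (V_1^2 - V_2^2)
delta_P = 0.5·1000·(9.713² − 12.69²)/1000 = -33.35 kPa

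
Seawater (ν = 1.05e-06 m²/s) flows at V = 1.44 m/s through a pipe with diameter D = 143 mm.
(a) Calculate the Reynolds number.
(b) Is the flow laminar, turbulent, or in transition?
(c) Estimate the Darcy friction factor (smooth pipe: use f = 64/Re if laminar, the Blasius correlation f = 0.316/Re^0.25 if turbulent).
(a) Re = V·D/ν = 1.44·0.143/1.05e-06 = 196110
(b) Flow regime: turbulent (Re > 4000)
(c) Friction factor: f = 0.316/Re^0.25 = 0.316/196110^0.25 = 0.01502 (Blasius is strictly valid for Re ≲ 1e5; used here as the smooth-pipe estimate the problem specifies)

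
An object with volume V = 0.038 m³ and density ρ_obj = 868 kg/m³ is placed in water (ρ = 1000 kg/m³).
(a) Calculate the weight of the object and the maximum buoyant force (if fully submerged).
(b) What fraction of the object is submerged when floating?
(a) W=rho_obj*g*V=868*9.81*0.038=323.6 N; F_B(max)=rho*g*V=1000*9.81*0.038=372.8 N
(b) Floating fraction=rho_obj/rho=868/1000=0.868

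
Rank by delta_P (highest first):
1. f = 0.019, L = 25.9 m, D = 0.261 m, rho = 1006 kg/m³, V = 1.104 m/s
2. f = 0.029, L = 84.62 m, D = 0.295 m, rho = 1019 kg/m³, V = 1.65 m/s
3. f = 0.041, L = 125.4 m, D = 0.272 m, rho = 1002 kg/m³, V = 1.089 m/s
Case 1: delta_P = 1.156 kPa
Case 2: delta_P = 11.54 kPa
Case 3: delta_P = 11.23 kPa
Ranking (highest first): 2, 3, 1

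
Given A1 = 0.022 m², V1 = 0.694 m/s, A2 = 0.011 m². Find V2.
Formula: V_2 = \frac{A_1 V_1}{A_2}
V2 = 0.022·0.694/0.011 = 1.388 m/s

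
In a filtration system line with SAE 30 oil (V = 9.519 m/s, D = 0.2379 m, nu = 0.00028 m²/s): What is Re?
Formula: Re = \frac{V D}{\nu}
Re = 9.519·0.2379/0.00028 = 8088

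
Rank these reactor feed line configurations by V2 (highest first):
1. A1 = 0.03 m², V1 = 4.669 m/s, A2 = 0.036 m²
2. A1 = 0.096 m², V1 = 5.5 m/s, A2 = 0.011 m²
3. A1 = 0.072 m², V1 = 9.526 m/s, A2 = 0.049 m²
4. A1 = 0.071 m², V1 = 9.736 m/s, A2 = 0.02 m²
Case 1: V2 = 3.891 m/s
Case 2: V2 = 48 m/s
Case 3: V2 = 14 m/s
Case 4: V2 = 34.56 m/s
Ranking (highest first): 2, 4, 3, 1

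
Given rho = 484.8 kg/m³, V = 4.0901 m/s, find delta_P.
Formula: V = \sqrt{\frac{2 \Delta P}{\rho}}
Substituting knowns: 4.0901 = √(2·(delta_P·1000)/484.8)
Solving for delta_P: delta_P = 4.0901²·484.8/2/1000 = 4.055 kPa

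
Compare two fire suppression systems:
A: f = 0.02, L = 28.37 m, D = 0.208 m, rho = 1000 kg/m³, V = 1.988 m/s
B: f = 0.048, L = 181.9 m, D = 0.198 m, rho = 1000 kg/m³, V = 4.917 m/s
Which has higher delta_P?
delta_P(A) = 5.39 kPa, delta_P(B) = 533.1 kPa. Answer: B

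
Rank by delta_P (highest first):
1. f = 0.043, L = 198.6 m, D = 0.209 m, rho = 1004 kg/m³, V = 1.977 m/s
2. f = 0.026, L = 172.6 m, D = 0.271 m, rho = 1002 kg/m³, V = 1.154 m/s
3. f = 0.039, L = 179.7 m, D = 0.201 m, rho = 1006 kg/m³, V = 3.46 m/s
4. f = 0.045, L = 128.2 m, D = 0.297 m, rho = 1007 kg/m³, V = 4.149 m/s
Case 1: delta_P = 80.17 kPa
Case 2: delta_P = 11.05 kPa
Case 3: delta_P = 210 kPa
Case 4: delta_P = 168.4 kPa
Ranking (highest first): 3, 4, 1, 2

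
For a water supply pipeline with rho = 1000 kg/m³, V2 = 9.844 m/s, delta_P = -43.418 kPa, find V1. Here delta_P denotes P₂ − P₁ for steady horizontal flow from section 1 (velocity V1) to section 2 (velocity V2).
Formula: \Delta P = \frac{1}{2} \rho (V_1^2 - V_2^2)
Substituting knowns: -43.418 = 0.5·1000·(V1² − 9.844²)/1000
Solving for V1: V1 = √(9.844² + 2·(-43.418·1000)/1000) = 3.173 m/s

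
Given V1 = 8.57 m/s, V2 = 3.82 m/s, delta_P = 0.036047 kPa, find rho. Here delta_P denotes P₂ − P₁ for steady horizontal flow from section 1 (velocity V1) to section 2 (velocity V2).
Formula: \Delta P = \frac{1}{2} \rho (V_1^2 - V_2^2)
Substituting knowns: 0.036047 = 0.5·rho·(8.57² − 3.82²)/1000
Solving for rho: rho = 2·(0.036047·1000)/(8.57² − 3.82²) = 1.225 kg/m³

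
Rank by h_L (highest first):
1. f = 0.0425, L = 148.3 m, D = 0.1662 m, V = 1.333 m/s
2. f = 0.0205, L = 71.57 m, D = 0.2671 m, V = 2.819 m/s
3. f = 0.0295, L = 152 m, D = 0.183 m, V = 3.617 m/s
Case 1: h_L = 3.434 m
Case 2: h_L = 2.225 m
Case 3: h_L = 16.34 m
Ranking (highest first): 3, 1, 2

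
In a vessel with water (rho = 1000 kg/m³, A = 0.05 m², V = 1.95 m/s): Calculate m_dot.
Formula: \dot{m} = \rho A V
m_dot = 1000·0.05·1.95 = 97.5 kg/s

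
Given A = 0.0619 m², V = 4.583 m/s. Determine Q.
Formula: Q = A V
Q = 0.0619·4.583·1000 = 283.7 L/s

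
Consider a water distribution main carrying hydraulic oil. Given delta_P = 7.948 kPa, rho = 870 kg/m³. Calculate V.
Formula: V = \sqrt{\frac{2 \Delta P}{\rho}}
V = √(2·(7.948·1000)/870) = 4.274 m/s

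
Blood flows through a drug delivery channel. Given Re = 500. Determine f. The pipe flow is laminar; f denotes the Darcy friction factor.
Formula: f = \frac{64}{Re}
f = 64/500 = 0.128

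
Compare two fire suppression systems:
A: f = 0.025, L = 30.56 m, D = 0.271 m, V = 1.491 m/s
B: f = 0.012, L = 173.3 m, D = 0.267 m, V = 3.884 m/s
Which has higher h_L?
h_L(A) = 0.3194 m, h_L(B) = 5.989 m. Answer: B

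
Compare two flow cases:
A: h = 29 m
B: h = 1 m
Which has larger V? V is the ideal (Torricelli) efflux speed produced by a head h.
V(A) = 23.85 m/s, V(B) = 4.429 m/s. Answer: A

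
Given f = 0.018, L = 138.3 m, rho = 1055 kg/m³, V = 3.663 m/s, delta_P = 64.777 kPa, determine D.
Formula: \Delta P = f \frac{L}{D} \frac{\rho V^2}{2}
Substituting knowns: 64.777 = 0.018·(138.3/D)·0.5·1055·3.663²/1000
Solving for D: D = 0.018·138.3·0.5·1055·3.663²/(64.777·1000) = 0.272 m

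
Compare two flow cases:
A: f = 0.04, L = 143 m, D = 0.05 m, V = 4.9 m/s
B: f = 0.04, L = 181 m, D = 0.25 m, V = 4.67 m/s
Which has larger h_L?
h_L(A) = 140 m, h_L(B) = 32.19 m. Answer: A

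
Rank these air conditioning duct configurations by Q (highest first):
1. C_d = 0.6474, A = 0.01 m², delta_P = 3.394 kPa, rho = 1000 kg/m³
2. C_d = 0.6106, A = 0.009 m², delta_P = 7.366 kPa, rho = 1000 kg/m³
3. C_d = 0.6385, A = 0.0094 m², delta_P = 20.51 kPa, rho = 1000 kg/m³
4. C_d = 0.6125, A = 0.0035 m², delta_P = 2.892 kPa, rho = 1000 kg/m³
Case 1: Q = 16.87 L/s
Case 2: Q = 21.09 L/s
Case 3: Q = 38.44 L/s
Case 4: Q = 5.156 L/s
Ranking (highest first): 3, 2, 1, 4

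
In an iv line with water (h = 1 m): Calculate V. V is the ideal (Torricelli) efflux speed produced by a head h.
Formula: V = \sqrt{2 g h}
V = √(2·9.81·1) = 4.429 m/s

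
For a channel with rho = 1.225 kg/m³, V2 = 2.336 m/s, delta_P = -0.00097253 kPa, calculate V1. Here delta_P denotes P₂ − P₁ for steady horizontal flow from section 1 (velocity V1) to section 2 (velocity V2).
Formula: \Delta P = \frac{1}{2} \rho (V_1^2 - V_2^2)
Substituting knowns: -0.00097253 = 0.5·1.225·(V1² − 2.336²)/1000
Solving for V1: V1 = √(2.336² + 2·(-0.00097253·1000)/1.225) = 1.967 m/s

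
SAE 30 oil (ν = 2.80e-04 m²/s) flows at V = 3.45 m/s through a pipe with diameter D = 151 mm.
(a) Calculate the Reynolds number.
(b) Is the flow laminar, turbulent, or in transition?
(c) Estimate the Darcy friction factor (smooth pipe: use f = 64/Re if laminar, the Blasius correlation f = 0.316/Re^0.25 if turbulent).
(a) Re = V·D/ν = 3.45·0.151/2.80e-04 = 1860.5
(b) Flow regime: laminar (Re < 2300)
(c) Friction factor: f = 64/Re = 64/1860.5 = 0.0344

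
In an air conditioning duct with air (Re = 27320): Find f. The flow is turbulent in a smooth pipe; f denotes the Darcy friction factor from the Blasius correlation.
Formula: f = \frac{0.316}{Re^{0.25}}
f = 0.316/27320^0.25 = 0.02458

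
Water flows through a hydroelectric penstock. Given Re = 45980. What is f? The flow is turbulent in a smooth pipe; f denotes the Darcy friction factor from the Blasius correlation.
Formula: f = \frac{0.316}{Re^{0.25}}
f = 0.316/45980^0.25 = 0.02158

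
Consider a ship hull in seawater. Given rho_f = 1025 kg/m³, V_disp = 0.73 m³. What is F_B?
Formula: F_B = \rho_f g V_{disp}
F_B = 1025·9.81·0.73 = 7340 N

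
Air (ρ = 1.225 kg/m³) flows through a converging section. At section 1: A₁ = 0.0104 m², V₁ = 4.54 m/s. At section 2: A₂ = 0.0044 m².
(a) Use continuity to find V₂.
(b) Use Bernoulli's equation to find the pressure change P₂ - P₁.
(a) Continuity: A₁V₁=A₂V₂ -> V₂=A₁V₁/A₂=0.0104*4.54/0.0044=10.73 m/s
(b) Bernoulli: P₂-P₁=0.5*rho*(V₁^2-V₂^2)/1000=0.5*1.225*(4.54^2-10.73^2)/1000=-0.05789 kPa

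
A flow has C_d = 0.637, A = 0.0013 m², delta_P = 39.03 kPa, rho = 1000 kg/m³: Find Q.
Formula: Q = C_d A \sqrt{\frac{2 \Delta P}{\rho}}
Q = 0.637·0.0013·√(2·(39.03·1000)/1000)·1000 = 7.316 L/s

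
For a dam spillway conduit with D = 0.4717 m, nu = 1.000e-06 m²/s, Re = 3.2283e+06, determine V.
Formula: Re = \frac{V D}{\nu}
Substituting knowns: 3.2283e+06 = V·0.4717/1.000e-06
Solving for V: V = 3.2283e+06·1.000e-06/0.4717 = 6.844 m/s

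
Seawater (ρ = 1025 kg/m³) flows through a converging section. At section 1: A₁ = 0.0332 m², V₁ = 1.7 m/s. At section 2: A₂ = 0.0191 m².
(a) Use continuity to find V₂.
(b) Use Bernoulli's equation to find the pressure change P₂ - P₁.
(a) Continuity: A₁V₁=A₂V₂ -> V₂=A₁V₁/A₂=0.0332*1.7/0.0191=2.95 m/s
(b) Bernoulli: P₂-P₁=0.5*rho*(V₁^2-V₂^2)/1000=0.5*1025*(1.7^2-2.95^2)/1000=-2.979 kPa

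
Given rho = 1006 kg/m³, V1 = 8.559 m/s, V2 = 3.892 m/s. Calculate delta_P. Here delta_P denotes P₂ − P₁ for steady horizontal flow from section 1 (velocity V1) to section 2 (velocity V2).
Formula: \Delta P = \frac{1}{2} \rho (V_1^2 - V_2^2)
delta_P = 0.5·1006·(8.559² − 3.892²)/1000 = 29.23 kPa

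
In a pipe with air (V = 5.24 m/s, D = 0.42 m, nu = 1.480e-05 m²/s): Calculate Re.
Formula: Re = \frac{V D}{\nu}
Re = 5.24·0.42/1.480e-05 = 148703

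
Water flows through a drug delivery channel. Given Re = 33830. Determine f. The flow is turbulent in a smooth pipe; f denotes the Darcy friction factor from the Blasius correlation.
Formula: f = \frac{0.316}{Re^{0.25}}
f = 0.316/33830^0.25 = 0.0233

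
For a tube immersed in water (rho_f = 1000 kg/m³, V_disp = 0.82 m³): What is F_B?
Formula: F_B = \rho_f g V_{disp}
F_B = 1000·9.81·0.82 = 8044 N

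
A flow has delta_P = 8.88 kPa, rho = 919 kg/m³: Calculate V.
Formula: V = \sqrt{\frac{2 \Delta P}{\rho}}
V = √(2·(8.88·1000)/919) = 4.396 m/s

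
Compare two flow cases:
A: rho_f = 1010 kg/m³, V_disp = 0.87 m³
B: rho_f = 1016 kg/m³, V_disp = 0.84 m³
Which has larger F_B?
F_B(A) = 8620 N, F_B(B) = 8372 N. Answer: A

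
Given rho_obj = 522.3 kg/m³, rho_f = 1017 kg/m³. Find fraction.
Formula: f_{sub} = \frac{\rho_{obj}}{\rho_f}
fraction = 522.3/1017 = 0.5136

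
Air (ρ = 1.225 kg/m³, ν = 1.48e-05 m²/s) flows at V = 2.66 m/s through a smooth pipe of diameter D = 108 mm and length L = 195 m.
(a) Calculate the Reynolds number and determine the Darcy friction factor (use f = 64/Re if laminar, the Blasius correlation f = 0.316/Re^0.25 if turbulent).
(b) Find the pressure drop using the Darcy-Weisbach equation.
(a) Re = V·D/ν = 2.66·0.108/1.48e-05 = 19411 → turbulent (Re > 4000); f = 0.316/Re^0.25 = 0.316/19411^0.25 = 0.026772
(b) Darcy-Weisbach: ΔP = f·(L/D)·½ρV²/1000 = 0.026772·(195/0.108)·½·1.225·2.66²/1000 = 0.2095 kPa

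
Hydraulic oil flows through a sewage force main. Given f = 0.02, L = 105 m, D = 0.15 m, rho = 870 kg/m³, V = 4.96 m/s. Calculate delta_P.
Formula: \Delta P = f \frac{L}{D} \frac{\rho V^2}{2}
delta_P = 0.02·(105/0.15)·0.5·870·4.96²/1000 = 149.8 kPa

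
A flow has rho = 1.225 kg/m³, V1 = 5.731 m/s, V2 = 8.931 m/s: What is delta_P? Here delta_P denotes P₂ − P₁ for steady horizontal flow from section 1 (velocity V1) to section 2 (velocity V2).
Formula: \Delta P = \frac{1}{2} \rho (V_1^2 - V_2^2)
delta_P = 0.5·1.225·(5.731² − 8.931²)/1000 = -0.02874 kPa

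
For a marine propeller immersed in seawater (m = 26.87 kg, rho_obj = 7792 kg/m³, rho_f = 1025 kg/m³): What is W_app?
Formula: W_{app} = mg\left(1 - \frac{\rho_f}{\rho_{obj}}\right)
W_app = 26.87·9.81·(1 − 1025/7792) = 228.9 N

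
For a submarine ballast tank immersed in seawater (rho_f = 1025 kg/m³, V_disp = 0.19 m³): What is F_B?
Formula: F_B = \rho_f g V_{disp}
F_B = 1025·9.81·0.19 = 1910 N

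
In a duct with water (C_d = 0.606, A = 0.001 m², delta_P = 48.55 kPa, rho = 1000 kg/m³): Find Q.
Formula: Q = C_d A \sqrt{\frac{2 \Delta P}{\rho}}
Q = 0.606·0.001·√(2·(48.55·1000)/1000)·1000 = 5.971 L/s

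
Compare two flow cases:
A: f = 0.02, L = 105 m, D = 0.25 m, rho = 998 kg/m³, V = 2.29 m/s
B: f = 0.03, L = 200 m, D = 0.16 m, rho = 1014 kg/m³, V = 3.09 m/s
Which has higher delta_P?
delta_P(A) = 21.98 kPa, delta_P(B) = 181.5 kPa. Answer: B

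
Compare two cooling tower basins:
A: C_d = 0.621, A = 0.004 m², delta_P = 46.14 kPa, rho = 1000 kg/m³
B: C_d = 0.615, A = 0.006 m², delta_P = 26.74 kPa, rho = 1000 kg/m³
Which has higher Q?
Q(A) = 23.86 L/s, Q(B) = 26.98 L/s. Answer: B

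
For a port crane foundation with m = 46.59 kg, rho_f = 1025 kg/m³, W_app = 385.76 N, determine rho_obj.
Formula: W_{app} = mg\left(1 - \frac{\rho_f}{\rho_{obj}}\right)
Substituting knowns: 385.76 = 46.59·9.81·(1 − 1025/rho_obj)
Solving for rho_obj: rho_obj = 1025/(1 − 385.76/(46.59·9.81)) = 6572 kg/m³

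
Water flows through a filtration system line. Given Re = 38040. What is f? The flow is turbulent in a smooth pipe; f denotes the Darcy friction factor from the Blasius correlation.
Formula: f = \frac{0.316}{Re^{0.25}}
f = 0.316/38040^0.25 = 0.02263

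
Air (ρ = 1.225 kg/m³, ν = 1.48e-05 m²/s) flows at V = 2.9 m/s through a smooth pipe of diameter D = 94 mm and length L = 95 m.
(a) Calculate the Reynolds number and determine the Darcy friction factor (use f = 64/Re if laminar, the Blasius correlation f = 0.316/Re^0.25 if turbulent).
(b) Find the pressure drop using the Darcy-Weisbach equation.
(a) Re = V·D/ν = 2.9·0.094/1.48e-05 = 18419 → turbulent (Re > 4000); f = 0.316/Re^0.25 = 0.316/18419^0.25 = 0.027125
(b) Darcy-Weisbach: ΔP = f·(L/D)·½ρV²/1000 = 0.027125·(95/0.094)·½·1.225·2.9²/1000 = 0.1412 kPa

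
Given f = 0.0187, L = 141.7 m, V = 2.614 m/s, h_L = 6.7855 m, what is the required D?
Formula: h_L = f \frac{L}{D} \frac{V^2}{2g}
Substituting knowns: 6.7855 = 0.0187·(141.7/D)·2.614²/(2·9.81)
Solving for D: D = 0.0187·141.7·2.614²/(2·9.81·6.7855) = 0.136 m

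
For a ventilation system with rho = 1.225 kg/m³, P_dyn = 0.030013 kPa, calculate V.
Formula: P_{dyn} = \frac{1}{2} \rho V^2
Substituting knowns: 0.030013 = 0.5·1.225·V²/1000
Solving for V: V = √(2·(0.030013·1000)/1.225) = 7 m/s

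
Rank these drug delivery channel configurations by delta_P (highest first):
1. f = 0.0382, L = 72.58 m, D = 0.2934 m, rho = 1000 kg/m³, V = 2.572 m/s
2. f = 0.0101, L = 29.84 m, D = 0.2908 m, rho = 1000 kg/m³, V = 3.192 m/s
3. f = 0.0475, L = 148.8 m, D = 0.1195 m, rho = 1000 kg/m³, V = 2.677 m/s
Case 1: delta_P = 31.26 kPa
Case 2: delta_P = 5.28 kPa
Case 3: delta_P = 211.9 kPa
Ranking (highest first): 3, 1, 2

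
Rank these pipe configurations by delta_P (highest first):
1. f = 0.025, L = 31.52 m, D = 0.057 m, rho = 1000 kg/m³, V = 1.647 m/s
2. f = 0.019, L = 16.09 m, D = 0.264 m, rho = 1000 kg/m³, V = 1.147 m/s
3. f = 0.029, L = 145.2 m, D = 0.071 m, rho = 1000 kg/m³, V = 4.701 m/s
Case 1: delta_P = 18.75 kPa
Case 2: delta_P = 0.7617 kPa
Case 3: delta_P = 655.3 kPa
Ranking (highest first): 3, 1, 2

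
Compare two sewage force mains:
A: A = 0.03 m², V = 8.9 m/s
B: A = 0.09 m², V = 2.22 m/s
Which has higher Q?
Q(A) = 267 L/s, Q(B) = 199.8 L/s. Answer: A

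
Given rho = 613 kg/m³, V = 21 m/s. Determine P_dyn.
Formula: P_{dyn} = \frac{1}{2} \rho V^2
P_dyn = 0.5·613·21²/1000 = 135.2 kPa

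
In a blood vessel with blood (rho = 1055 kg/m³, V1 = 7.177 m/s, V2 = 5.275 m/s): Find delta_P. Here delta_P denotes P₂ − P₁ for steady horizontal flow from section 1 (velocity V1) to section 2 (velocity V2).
Formula: \Delta P = \frac{1}{2} \rho (V_1^2 - V_2^2)
delta_P = 0.5·1055·(7.177² − 5.275²)/1000 = 12.49 kPa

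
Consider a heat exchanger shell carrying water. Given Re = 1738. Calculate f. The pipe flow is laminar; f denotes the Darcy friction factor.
Formula: f = \frac{64}{Re}
f = 64/1738 = 0.03682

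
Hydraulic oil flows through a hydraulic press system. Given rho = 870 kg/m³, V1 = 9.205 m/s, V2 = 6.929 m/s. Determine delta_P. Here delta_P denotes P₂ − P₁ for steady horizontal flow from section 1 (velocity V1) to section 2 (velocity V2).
Formula: \Delta P = \frac{1}{2} \rho (V_1^2 - V_2^2)
delta_P = 0.5·870·(9.205² − 6.929²)/1000 = 15.97 kPa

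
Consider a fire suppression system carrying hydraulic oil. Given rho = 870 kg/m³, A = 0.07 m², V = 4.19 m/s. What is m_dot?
Formula: \dot{m} = \rho A V
m_dot = 870·0.07·4.19 = 255.2 kg/s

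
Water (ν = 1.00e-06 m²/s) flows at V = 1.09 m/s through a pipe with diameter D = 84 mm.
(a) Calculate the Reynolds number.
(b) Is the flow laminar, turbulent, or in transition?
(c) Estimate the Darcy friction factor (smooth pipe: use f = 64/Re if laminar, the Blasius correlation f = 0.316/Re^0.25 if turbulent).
(a) Re = V·D/ν = 1.09·0.084/1.00e-06 = 91560
(b) Flow regime: turbulent (Re > 4000)
(c) Friction factor: f = 0.316/Re^0.25 = 0.316/91560^0.25 = 0.01817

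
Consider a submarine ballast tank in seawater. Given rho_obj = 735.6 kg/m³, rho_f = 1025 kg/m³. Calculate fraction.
Formula: f_{sub} = \frac{\rho_{obj}}{\rho_f}
fraction = 735.6/1025 = 0.7177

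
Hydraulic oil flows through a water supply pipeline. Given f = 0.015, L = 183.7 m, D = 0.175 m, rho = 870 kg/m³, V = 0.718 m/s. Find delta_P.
Formula: \Delta P = f \frac{L}{D} \frac{\rho V^2}{2}
delta_P = 0.015·(183.7/0.175)·0.5·870·0.718²/1000 = 3.531 kPa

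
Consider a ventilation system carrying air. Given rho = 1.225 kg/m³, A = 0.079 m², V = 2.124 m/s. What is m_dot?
Formula: \dot{m} = \rho A V
m_dot = 1.225·0.079·2.124 = 0.2056 kg/s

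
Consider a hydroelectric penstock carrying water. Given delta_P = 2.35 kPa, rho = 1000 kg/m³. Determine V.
Formula: V = \sqrt{\frac{2 \Delta P}{\rho}}
V = √(2·(2.35·1000)/1000) = 2.168 m/s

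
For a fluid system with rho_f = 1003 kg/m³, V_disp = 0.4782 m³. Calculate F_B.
Formula: F_B = \rho_f g V_{disp}
F_B = 1003·9.81·0.4782 = 4705 N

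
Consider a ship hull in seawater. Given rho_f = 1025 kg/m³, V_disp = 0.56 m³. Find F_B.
Formula: F_B = \rho_f g V_{disp}
F_B = 1025·9.81·0.56 = 5631 N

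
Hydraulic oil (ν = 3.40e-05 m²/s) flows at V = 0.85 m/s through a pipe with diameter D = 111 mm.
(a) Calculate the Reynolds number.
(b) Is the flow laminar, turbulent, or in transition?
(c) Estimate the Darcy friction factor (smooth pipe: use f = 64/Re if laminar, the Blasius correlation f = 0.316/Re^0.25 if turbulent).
(a) Re = V·D/ν = 0.85·0.111/3.40e-05 = 2775
(b) Flow regime: transition (2300 ≤ Re ≤ 4000)
(c) Friction factor: f ≈ 0.04 (transitional regime, no simple correlation)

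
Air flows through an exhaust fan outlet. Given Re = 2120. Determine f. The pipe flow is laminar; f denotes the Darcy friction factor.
Formula: f = \frac{64}{Re}
f = 64/2120 = 0.03019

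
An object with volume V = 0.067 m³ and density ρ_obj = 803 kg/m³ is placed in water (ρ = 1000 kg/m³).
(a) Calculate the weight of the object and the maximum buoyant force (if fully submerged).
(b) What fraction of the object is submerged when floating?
(a) W=rho_obj*g*V=803*9.81*0.067=527.8 N; F_B(max)=rho*g*V=1000*9.81*0.067=657.3 N
(b) Floating fraction=rho_obj/rho=803/1000=0.803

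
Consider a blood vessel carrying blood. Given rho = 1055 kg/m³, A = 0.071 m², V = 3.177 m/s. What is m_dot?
Formula: \dot{m} = \rho A V
m_dot = 1055·0.071·3.177 = 238 kg/s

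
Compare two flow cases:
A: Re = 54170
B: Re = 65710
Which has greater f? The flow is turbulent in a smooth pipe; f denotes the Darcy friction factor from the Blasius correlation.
f(A) = 0.02071, f(B) = 0.01974. Answer: A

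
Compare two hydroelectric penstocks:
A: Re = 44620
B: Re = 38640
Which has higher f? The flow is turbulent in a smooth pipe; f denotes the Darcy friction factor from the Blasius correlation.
f(A) = 0.02174, f(B) = 0.02254. Answer: B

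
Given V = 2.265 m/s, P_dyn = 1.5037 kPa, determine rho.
Formula: P_{dyn} = \frac{1}{2} \rho V^2
Substituting knowns: 1.5037 = 0.5·rho·2.265²/1000
Solving for rho: rho = 2·(1.5037·1000)/2.265² = 586.2 kg/m³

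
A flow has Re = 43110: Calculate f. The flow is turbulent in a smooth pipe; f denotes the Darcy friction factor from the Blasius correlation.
Formula: f = \frac{0.316}{Re^{0.25}}
f = 0.316/43110^0.25 = 0.02193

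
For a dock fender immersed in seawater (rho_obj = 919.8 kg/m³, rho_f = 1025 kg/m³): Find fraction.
Formula: f_{sub} = \frac{\rho_{obj}}{\rho_f}
fraction = 919.8/1025 = 0.8974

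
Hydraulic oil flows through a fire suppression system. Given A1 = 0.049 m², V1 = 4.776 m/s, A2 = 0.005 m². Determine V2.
Formula: V_2 = \frac{A_1 V_1}{A_2}
V2 = 0.049·4.776/0.005 = 46.8 m/s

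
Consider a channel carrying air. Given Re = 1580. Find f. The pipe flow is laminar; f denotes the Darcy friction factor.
Formula: f = \frac{64}{Re}
f = 64/1580 = 0.04051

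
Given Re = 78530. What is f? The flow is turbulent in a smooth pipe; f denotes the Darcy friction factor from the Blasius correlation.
Formula: f = \frac{0.316}{Re^{0.25}}
f = 0.316/78530^0.25 = 0.01888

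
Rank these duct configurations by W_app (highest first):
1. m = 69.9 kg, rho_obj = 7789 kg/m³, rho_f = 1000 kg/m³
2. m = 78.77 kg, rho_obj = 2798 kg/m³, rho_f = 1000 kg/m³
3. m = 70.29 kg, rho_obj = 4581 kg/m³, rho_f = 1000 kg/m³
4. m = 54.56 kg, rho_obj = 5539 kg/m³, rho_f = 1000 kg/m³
Case 1: W_app = 597.7 N
Case 2: W_app = 496.6 N
Case 3: W_app = 539 N
Case 4: W_app = 438.6 N
Ranking (highest first): 1, 3, 2, 4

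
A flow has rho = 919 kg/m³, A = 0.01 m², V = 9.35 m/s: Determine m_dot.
Formula: \dot{m} = \rho A V
m_dot = 919·0.01·9.35 = 85.93 kg/s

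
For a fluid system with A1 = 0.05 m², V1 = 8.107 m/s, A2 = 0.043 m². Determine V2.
Formula: V_2 = \frac{A_1 V_1}{A_2}
V2 = 0.05·8.107/0.043 = 9.427 m/s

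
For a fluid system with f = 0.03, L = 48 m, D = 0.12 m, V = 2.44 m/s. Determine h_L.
Formula: h_L = f \frac{L}{D} \frac{V^2}{2g}
h_L = 0.03·(48/0.12)·2.44²/(2·9.81) = 3.641 m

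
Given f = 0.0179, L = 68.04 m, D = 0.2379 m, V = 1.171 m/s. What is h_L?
Formula: h_L = f \frac{L}{D} \frac{V^2}{2g}
h_L = 0.0179·(68.04/0.2379)·1.171²/(2·9.81) = 0.3578 m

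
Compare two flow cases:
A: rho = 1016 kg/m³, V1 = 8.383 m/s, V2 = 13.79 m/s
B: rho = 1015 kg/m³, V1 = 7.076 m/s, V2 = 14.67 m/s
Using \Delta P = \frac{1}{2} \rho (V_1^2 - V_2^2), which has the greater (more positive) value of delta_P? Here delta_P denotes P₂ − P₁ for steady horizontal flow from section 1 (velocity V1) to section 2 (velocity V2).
delta_P(A) = -60.9 kPa, delta_P(B) = -83.81 kPa. Answer: A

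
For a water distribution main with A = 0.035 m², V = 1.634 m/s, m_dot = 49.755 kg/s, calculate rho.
Formula: \dot{m} = \rho A V
Substituting knowns: 49.755 = rho·0.035·1.634
Solving for rho: rho = 49.755/(0.035·1.634) = 870 kg/m³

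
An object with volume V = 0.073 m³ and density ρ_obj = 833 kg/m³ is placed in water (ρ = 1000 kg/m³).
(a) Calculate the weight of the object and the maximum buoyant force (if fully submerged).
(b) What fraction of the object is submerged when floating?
(a) W=rho_obj*g*V=833*9.81*0.073=596.5 N; F_B(max)=rho*g*V=1000*9.81*0.073=716.1 N
(b) Floating fraction=rho_obj/rho=833/1000=0.833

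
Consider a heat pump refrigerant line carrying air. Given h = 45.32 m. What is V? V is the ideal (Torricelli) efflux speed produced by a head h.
Formula: V = \sqrt{2 g h}
V = √(2·9.81·45.32) = 29.82 m/s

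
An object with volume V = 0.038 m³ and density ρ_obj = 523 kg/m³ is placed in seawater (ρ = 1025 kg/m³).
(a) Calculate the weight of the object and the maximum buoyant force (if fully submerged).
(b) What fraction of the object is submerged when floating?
(a) W=rho_obj*g*V=523*9.81*0.038=195.0 N; F_B(max)=rho*g*V=1025*9.81*0.038=382.1 N
(b) Floating fraction=rho_obj/rho=523/1025=0.510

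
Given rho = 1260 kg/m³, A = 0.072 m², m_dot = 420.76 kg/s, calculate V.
Formula: \dot{m} = \rho A V
Substituting knowns: 420.76 = 1260·0.072·V
Solving for V: V = 420.76/(1260·0.072) = 4.638 m/s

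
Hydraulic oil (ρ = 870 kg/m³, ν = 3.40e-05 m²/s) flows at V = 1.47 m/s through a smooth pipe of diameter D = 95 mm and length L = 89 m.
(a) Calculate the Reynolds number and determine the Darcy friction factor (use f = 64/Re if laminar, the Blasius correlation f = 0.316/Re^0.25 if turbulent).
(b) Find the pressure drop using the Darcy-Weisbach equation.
(a) Re = V·D/ν = 1.47·0.095/3.40e-05 = 4107.4 → turbulent (Re > 4000); f = 0.316/Re^0.25 = 0.316/4107.4^0.25 = 0.039473
(b) Darcy-Weisbach: ΔP = f·(L/D)·½ρV²/1000 = 0.039473·(89/0.095)·½·870·1.47²/1000 = 34.76 kPa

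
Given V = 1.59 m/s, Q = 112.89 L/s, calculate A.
Formula: Q = A V
Substituting knowns: 112.89 = A·1.59·1000
Solving for A: A = (112.89/1000)/1.59 = 0.071 m²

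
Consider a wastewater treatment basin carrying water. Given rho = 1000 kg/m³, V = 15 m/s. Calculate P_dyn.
Formula: P_{dyn} = \frac{1}{2} \rho V^2
P_dyn = 0.5·1000·15²/1000 = 112.5 kPa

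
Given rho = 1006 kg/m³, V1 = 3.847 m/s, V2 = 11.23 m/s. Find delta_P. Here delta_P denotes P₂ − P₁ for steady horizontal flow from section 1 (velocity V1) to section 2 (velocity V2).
Formula: \Delta P = \frac{1}{2} \rho (V_1^2 - V_2^2)
delta_P = 0.5·1006·(3.847² − 11.23²)/1000 = -55.99 kPa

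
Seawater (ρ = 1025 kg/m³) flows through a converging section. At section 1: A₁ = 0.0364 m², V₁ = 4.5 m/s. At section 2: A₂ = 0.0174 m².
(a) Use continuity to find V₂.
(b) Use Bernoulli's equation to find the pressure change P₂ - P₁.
(a) Continuity: A₁V₁=A₂V₂ -> V₂=A₁V₁/A₂=0.0364*4.5/0.0174=9.41 m/s
(b) Bernoulli: P₂-P₁=0.5*rho*(V₁^2-V₂^2)/1000=0.5*1025*(4.5^2-9.41^2)/1000=-35 kPa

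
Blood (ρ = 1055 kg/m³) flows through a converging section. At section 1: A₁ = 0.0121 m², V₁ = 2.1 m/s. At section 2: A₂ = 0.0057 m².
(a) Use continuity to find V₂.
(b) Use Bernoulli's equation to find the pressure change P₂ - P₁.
(a) Continuity: A₁V₁=A₂V₂ -> V₂=A₁V₁/A₂=0.0121*2.1/0.0057=4.46 m/s
(b) Bernoulli: P₂-P₁=0.5*rho*(V₁^2-V₂^2)/1000=0.5*1055*(2.1^2-4.46^2)/1000=-8.167 kPa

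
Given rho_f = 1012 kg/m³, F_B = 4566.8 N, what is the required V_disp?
Formula: F_B = \rho_f g V_{disp}
Substituting knowns: 4566.8 = 1012·9.81·V_disp
Solving for V_disp: V_disp = 4566.8/(1012·9.81) = 0.46 m³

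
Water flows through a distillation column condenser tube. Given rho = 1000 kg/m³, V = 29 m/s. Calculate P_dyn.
Formula: P_{dyn} = \frac{1}{2} \rho V^2
P_dyn = 0.5·1000·29²/1000 = 420.5 kPa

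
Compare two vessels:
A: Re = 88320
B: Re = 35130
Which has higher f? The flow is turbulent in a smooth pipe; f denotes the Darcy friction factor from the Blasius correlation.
f(A) = 0.01833, f(B) = 0.02308. Answer: B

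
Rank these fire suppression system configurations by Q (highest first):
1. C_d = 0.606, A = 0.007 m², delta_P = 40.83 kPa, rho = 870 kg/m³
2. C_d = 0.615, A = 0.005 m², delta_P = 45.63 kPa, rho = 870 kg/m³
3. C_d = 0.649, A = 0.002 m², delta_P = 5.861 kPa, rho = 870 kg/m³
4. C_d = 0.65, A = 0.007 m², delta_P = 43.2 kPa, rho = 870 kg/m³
Case 1: Q = 41.1 L/s
Case 2: Q = 31.49 L/s
Case 3: Q = 4.764 L/s
Case 4: Q = 45.34 L/s
Ranking (highest first): 4, 1, 2, 3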